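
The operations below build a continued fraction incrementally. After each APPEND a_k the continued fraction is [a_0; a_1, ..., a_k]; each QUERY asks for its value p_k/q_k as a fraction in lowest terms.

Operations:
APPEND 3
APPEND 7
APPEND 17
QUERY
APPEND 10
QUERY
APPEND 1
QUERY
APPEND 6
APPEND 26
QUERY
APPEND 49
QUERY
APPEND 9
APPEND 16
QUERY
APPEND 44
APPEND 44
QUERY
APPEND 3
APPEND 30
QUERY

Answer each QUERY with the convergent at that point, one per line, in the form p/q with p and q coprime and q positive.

APPEND 3: p_0 = 3·1 + 0 = 3, q_0 = 3·0 + 1 = 1 → 3/1
APPEND 7: p_1 = 7·3 + 1 = 22, q_1 = 7·1 + 0 = 7 → 22/7
APPEND 17: p_2 = 17·22 + 3 = 377, q_2 = 17·7 + 1 = 120 → 377/120
APPEND 10: p_3 = 10·377 + 22 = 3792, q_3 = 10·120 + 7 = 1207 → 3792/1207
APPEND 1: p_4 = 1·3792 + 377 = 4169, q_4 = 1·1207 + 120 = 1327 → 4169/1327
APPEND 6: p_5 = 6·4169 + 3792 = 28806, q_5 = 6·1327 + 1207 = 9169 → 28806/9169
APPEND 26: p_6 = 26·28806 + 4169 = 753125, q_6 = 26·9169 + 1327 = 239721 → 753125/239721
APPEND 49: p_7 = 49·753125 + 28806 = 36931931, q_7 = 49·239721 + 9169 = 11755498 → 36931931/11755498
APPEND 9: p_8 = 9·36931931 + 753125 = 333140504, q_8 = 9·11755498 + 239721 = 106039203 → 333140504/106039203
APPEND 16: p_9 = 16·333140504 + 36931931 = 5367179995, q_9 = 16·106039203 + 11755498 = 1708382746 → 5367179995/1708382746
APPEND 44: p_10 = 44·5367179995 + 333140504 = 236489060284, q_10 = 44·1708382746 + 106039203 = 75274880027 → 236489060284/75274880027
APPEND 44: p_11 = 44·236489060284 + 5367179995 = 10410885832491, q_11 = 44·75274880027 + 1708382746 = 3313803103934 → 10410885832491/3313803103934
APPEND 3: p_12 = 3·10410885832491 + 236489060284 = 31469146557757, q_12 = 3·3313803103934 + 75274880027 = 10016684191829 → 31469146557757/10016684191829
APPEND 30: p_13 = 30·31469146557757 + 10410885832491 = 954485282565201, q_13 = 30·10016684191829 + 3313803103934 = 303814328858804 → 954485282565201/303814328858804

377/120
3792/1207
4169/1327
753125/239721
36931931/11755498
5367179995/1708382746
10410885832491/3313803103934
954485282565201/303814328858804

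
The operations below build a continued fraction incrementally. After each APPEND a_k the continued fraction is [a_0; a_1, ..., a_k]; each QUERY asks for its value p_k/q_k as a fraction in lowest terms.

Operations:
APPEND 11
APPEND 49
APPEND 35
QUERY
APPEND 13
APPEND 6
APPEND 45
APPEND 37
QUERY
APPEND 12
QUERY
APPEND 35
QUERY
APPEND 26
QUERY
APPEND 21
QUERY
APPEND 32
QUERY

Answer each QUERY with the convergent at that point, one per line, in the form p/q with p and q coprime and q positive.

18911/1716
2503466365/227166637
30109217168/2732135611
1056326067245/95851913022
27494586965538/2494881874183
578442652343543/52488371270865
18537659461958914/1682122762541863

APPEND 11: p_0 = 11·1 + 0 = 11, q_0 = 11·0 + 1 = 1 → 11/1
APPEND 49: p_1 = 49·11 + 1 = 540, q_1 = 49·1 + 0 = 49 → 540/49
APPEND 35: p_2 = 35·540 + 11 = 18911, q_2 = 35·49 + 1 = 1716 → 18911/1716
APPEND 13: p_3 = 13·18911 + 540 = 246383, q_3 = 13·1716 + 49 = 22357 → 246383/22357
APPEND 6: p_4 = 6·246383 + 18911 = 1497209, q_4 = 6·22357 + 1716 = 135858 → 1497209/135858
APPEND 45: p_5 = 45·1497209 + 246383 = 67620788, q_5 = 45·135858 + 22357 = 6135967 → 67620788/6135967
APPEND 37: p_6 = 37·67620788 + 1497209 = 2503466365, q_6 = 37·6135967 + 135858 = 227166637 → 2503466365/227166637
APPEND 12: p_7 = 12·2503466365 + 67620788 = 30109217168, q_7 = 12·227166637 + 6135967 = 2732135611 → 30109217168/2732135611
APPEND 35: p_8 = 35·30109217168 + 2503466365 = 1056326067245, q_8 = 35·2732135611 + 227166637 = 95851913022 → 1056326067245/95851913022
APPEND 26: p_9 = 26·1056326067245 + 30109217168 = 27494586965538, q_9 = 26·95851913022 + 2732135611 = 2494881874183 → 27494586965538/2494881874183
APPEND 21: p_10 = 21·27494586965538 + 1056326067245 = 578442652343543, q_10 = 21·2494881874183 + 95851913022 = 52488371270865 → 578442652343543/52488371270865
APPEND 32: p_11 = 32·578442652343543 + 27494586965538 = 18537659461958914, q_11 = 32·52488371270865 + 2494881874183 = 1682122762541863 → 18537659461958914/1682122762541863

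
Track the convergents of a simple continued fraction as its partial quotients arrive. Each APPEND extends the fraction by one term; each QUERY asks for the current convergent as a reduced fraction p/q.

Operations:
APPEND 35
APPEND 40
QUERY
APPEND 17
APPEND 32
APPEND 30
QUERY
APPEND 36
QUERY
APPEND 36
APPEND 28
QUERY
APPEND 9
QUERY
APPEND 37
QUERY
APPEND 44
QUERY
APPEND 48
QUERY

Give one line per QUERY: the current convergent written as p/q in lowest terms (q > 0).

1401/40
22963802/655641
827461537/23624908
835551677289/23855890120
7549776674735/215554163409
280177288642484/7999359936253
12335350476944031/352187391358541
592377000181955972/16912994145146221

APPEND 35: p_0 = 35·1 + 0 = 35, q_0 = 35·0 + 1 = 1 → 35/1
APPEND 40: p_1 = 40·35 + 1 = 1401, q_1 = 40·1 + 0 = 40 → 1401/40
APPEND 17: p_2 = 17·1401 + 35 = 23852, q_2 = 17·40 + 1 = 681 → 23852/681
APPEND 32: p_3 = 32·23852 + 1401 = 764665, q_3 = 32·681 + 40 = 21832 → 764665/21832
APPEND 30: p_4 = 30·764665 + 23852 = 22963802, q_4 = 30·21832 + 681 = 655641 → 22963802/655641
APPEND 36: p_5 = 36·22963802 + 764665 = 827461537, q_5 = 36·655641 + 21832 = 23624908 → 827461537/23624908
APPEND 36: p_6 = 36·827461537 + 22963802 = 29811579134, q_6 = 36·23624908 + 655641 = 851152329 → 29811579134/851152329
APPEND 28: p_7 = 28·29811579134 + 827461537 = 835551677289, q_7 = 28·851152329 + 23624908 = 23855890120 → 835551677289/23855890120
APPEND 9: p_8 = 9·835551677289 + 29811579134 = 7549776674735, q_8 = 9·23855890120 + 851152329 = 215554163409 → 7549776674735/215554163409
APPEND 37: p_9 = 37·7549776674735 + 835551677289 = 280177288642484, q_9 = 37·215554163409 + 23855890120 = 7999359936253 → 280177288642484/7999359936253
APPEND 44: p_10 = 44·280177288642484 + 7549776674735 = 12335350476944031, q_10 = 44·7999359936253 + 215554163409 = 352187391358541 → 12335350476944031/352187391358541
APPEND 48: p_11 = 48·12335350476944031 + 280177288642484 = 592377000181955972, q_11 = 48·352187391358541 + 7999359936253 = 16912994145146221 → 592377000181955972/16912994145146221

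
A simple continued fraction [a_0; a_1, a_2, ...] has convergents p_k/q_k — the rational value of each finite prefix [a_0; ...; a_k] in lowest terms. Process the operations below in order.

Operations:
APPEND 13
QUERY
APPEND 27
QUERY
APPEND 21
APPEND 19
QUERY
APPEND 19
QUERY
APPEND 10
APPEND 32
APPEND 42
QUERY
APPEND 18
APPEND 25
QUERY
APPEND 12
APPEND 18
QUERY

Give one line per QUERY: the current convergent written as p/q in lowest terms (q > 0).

APPEND 13: p_0 = 13·1 + 0 = 13, q_0 = 13·0 + 1 = 1 → 13/1
APPEND 27: p_1 = 27·13 + 1 = 352, q_1 = 27·1 + 0 = 27 → 352/27
APPEND 21: p_2 = 21·352 + 13 = 7405, q_2 = 21·27 + 1 = 568 → 7405/568
APPEND 19: p_3 = 19·7405 + 352 = 141047, q_3 = 19·568 + 27 = 10819 → 141047/10819
APPEND 19: p_4 = 19·141047 + 7405 = 2687298, q_4 = 19·10819 + 568 = 206129 → 2687298/206129
APPEND 10: p_5 = 10·2687298 + 141047 = 27014027, q_5 = 10·206129 + 10819 = 2072109 → 27014027/2072109
APPEND 32: p_6 = 32·27014027 + 2687298 = 867136162, q_6 = 32·2072109 + 206129 = 66513617 → 867136162/66513617
APPEND 42: p_7 = 42·867136162 + 27014027 = 36446732831, q_7 = 42·66513617 + 2072109 = 2795644023 → 36446732831/2795644023
APPEND 18: p_8 = 18·36446732831 + 867136162 = 656908327120, q_8 = 18·2795644023 + 66513617 = 50388106031 → 656908327120/50388106031
APPEND 25: p_9 = 25·656908327120 + 36446732831 = 16459154910831, q_9 = 25·50388106031 + 2795644023 = 1262498294798 → 16459154910831/1262498294798
APPEND 12: p_10 = 12·16459154910831 + 656908327120 = 198166767257092, q_10 = 12·1262498294798 + 50388106031 = 15200367643607 → 198166767257092/15200367643607
APPEND 18: p_11 = 18·198166767257092 + 16459154910831 = 3583460965538487, q_11 = 18·15200367643607 + 1262498294798 = 274869115879724 → 3583460965538487/274869115879724

13/1
352/27
141047/10819
2687298/206129
36446732831/2795644023
16459154910831/1262498294798
3583460965538487/274869115879724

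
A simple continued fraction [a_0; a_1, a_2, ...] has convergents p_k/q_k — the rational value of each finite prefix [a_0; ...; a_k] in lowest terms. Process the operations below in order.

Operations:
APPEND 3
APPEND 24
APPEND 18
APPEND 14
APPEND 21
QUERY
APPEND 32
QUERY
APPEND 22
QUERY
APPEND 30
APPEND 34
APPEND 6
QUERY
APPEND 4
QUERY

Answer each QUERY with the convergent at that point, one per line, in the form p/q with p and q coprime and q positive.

APPEND 3: p_0 = 3·1 + 0 = 3, q_0 = 3·0 + 1 = 1 → 3/1
APPEND 24: p_1 = 24·3 + 1 = 73, q_1 = 24·1 + 0 = 24 → 73/24
APPEND 18: p_2 = 18·73 + 3 = 1317, q_2 = 18·24 + 1 = 433 → 1317/433
APPEND 14: p_3 = 14·1317 + 73 = 18511, q_3 = 14·433 + 24 = 6086 → 18511/6086
APPEND 21: p_4 = 21·18511 + 1317 = 390048, q_4 = 21·6086 + 433 = 128239 → 390048/128239
APPEND 32: p_5 = 32·390048 + 18511 = 12500047, q_5 = 32·128239 + 6086 = 4109734 → 12500047/4109734
APPEND 22: p_6 = 22·12500047 + 390048 = 275391082, q_6 = 22·4109734 + 128239 = 90542387 → 275391082/90542387
APPEND 30: p_7 = 30·275391082 + 12500047 = 8274232507, q_7 = 30·90542387 + 4109734 = 2720381344 → 8274232507/2720381344
APPEND 34: p_8 = 34·8274232507 + 275391082 = 281599296320, q_8 = 34·2720381344 + 90542387 = 92583508083 → 281599296320/92583508083
APPEND 6: p_9 = 6·281599296320 + 8274232507 = 1697870010427, q_9 = 6·92583508083 + 2720381344 = 558221429842 → 1697870010427/558221429842
APPEND 4: p_10 = 4·1697870010427 + 281599296320 = 7073079338028, q_10 = 4·558221429842 + 92583508083 = 2325469227451 → 7073079338028/2325469227451

390048/128239
12500047/4109734
275391082/90542387
1697870010427/558221429842
7073079338028/2325469227451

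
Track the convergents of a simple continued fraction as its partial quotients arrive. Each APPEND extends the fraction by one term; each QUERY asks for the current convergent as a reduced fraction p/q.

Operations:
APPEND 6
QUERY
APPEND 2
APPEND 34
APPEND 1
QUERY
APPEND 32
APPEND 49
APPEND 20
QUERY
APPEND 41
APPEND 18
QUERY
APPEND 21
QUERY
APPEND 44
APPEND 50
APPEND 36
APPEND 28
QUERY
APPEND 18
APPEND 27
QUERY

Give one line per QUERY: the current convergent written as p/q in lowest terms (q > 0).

APPEND 6: p_0 = 6·1 + 0 = 6, q_0 = 6·0 + 1 = 1 → 6/1
APPEND 2: p_1 = 2·6 + 1 = 13, q_1 = 2·1 + 0 = 2 → 13/2
APPEND 34: p_2 = 34·13 + 6 = 448, q_2 = 34·2 + 1 = 69 → 448/69
APPEND 1: p_3 = 1·448 + 13 = 461, q_3 = 1·69 + 2 = 71 → 461/71
APPEND 32: p_4 = 32·461 + 448 = 15200, q_4 = 32·71 + 69 = 2341 → 15200/2341
APPEND 49: p_5 = 49·15200 + 461 = 745261, q_5 = 49·2341 + 71 = 114780 → 745261/114780
APPEND 20: p_6 = 20·745261 + 15200 = 14920420, q_6 = 20·114780 + 2341 = 2297941 → 14920420/2297941
APPEND 41: p_7 = 41·14920420 + 745261 = 612482481, q_7 = 41·2297941 + 114780 = 94330361 → 612482481/94330361
APPEND 18: p_8 = 18·612482481 + 14920420 = 11039605078, q_8 = 18·94330361 + 2297941 = 1700244439 → 11039605078/1700244439
APPEND 21: p_9 = 21·11039605078 + 612482481 = 232444189119, q_9 = 21·1700244439 + 94330361 = 35799463580 → 232444189119/35799463580
APPEND 44: p_10 = 44·232444189119 + 11039605078 = 10238583926314, q_10 = 44·35799463580 + 1700244439 = 1576876641959 → 10238583926314/1576876641959
APPEND 50: p_11 = 50·10238583926314 + 232444189119 = 512161640504819, q_11 = 50·1576876641959 + 35799463580 = 78879631561530 → 512161640504819/78879631561530
APPEND 36: p_12 = 36·512161640504819 + 10238583926314 = 18448057642099798, q_12 = 36·78879631561530 + 1576876641959 = 2841243612857039 → 18448057642099798/2841243612857039
APPEND 28: p_13 = 28·18448057642099798 + 512161640504819 = 517057775619299163, q_13 = 28·2841243612857039 + 78879631561530 = 79633700791558622 → 517057775619299163/79633700791558622
APPEND 18: p_14 = 18·517057775619299163 + 18448057642099798 = 9325488018789484732, q_14 = 18·79633700791558622 + 2841243612857039 = 1436247857860912235 → 9325488018789484732/1436247857860912235
APPEND 27: p_15 = 27·9325488018789484732 + 517057775619299163 = 252305234282935386927, q_15 = 27·1436247857860912235 + 79633700791558622 = 38858325863036188967 → 252305234282935386927/38858325863036188967

6/1
461/71
14920420/2297941
11039605078/1700244439
232444189119/35799463580
517057775619299163/79633700791558622
252305234282935386927/38858325863036188967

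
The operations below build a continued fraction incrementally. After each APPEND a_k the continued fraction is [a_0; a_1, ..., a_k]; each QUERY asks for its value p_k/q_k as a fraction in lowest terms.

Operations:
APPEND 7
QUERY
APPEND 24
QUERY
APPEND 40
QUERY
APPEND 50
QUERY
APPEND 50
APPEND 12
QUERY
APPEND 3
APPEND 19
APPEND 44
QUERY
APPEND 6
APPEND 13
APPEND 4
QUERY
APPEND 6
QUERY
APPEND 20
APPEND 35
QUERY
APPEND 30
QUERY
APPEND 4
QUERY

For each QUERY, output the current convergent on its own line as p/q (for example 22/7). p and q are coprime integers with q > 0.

APPEND 7: p_0 = 7·1 + 0 = 7, q_0 = 7·0 + 1 = 1 → 7/1
APPEND 24: p_1 = 24·7 + 1 = 169, q_1 = 24·1 + 0 = 24 → 169/24
APPEND 40: p_2 = 40·169 + 7 = 6767, q_2 = 40·24 + 1 = 961 → 6767/961
APPEND 50: p_3 = 50·6767 + 169 = 338519, q_3 = 50·961 + 24 = 48074 → 338519/48074
APPEND 50: p_4 = 50·338519 + 6767 = 16932717, q_4 = 50·48074 + 961 = 2404661 → 16932717/2404661
APPEND 12: p_5 = 12·16932717 + 338519 = 203531123, q_5 = 12·2404661 + 48074 = 28904006 → 203531123/28904006
APPEND 3: p_6 = 3·203531123 + 16932717 = 627526086, q_6 = 3·28904006 + 2404661 = 89116679 → 627526086/89116679
APPEND 19: p_7 = 19·627526086 + 203531123 = 12126526757, q_7 = 19·89116679 + 28904006 = 1722120907 → 12126526757/1722120907
APPEND 44: p_8 = 44·12126526757 + 627526086 = 534194703394, q_8 = 44·1722120907 + 89116679 = 75862436587 → 534194703394/75862436587
APPEND 6: p_9 = 6·534194703394 + 12126526757 = 3217294747121, q_9 = 6·75862436587 + 1722120907 = 456896740429 → 3217294747121/456896740429
APPEND 13: p_10 = 13·3217294747121 + 534194703394 = 42359026415967, q_10 = 13·456896740429 + 75862436587 = 6015520062164 → 42359026415967/6015520062164
APPEND 4: p_11 = 4·42359026415967 + 3217294747121 = 172653400410989, q_11 = 4·6015520062164 + 456896740429 = 24518976989085 → 172653400410989/24518976989085
APPEND 6: p_12 = 6·172653400410989 + 42359026415967 = 1078279428881901, q_12 = 6·24518976989085 + 6015520062164 = 153129381996674 → 1078279428881901/153129381996674
APPEND 20: p_13 = 20·1078279428881901 + 172653400410989 = 21738241978049009, q_13 = 20·153129381996674 + 24518976989085 = 3087106616922565 → 21738241978049009/3087106616922565
APPEND 35: p_14 = 35·21738241978049009 + 1078279428881901 = 761916748660597216, q_14 = 35·3087106616922565 + 153129381996674 = 108201860974286449 → 761916748660597216/108201860974286449
APPEND 30: p_15 = 30·761916748660597216 + 21738241978049009 = 22879240701795965489, q_15 = 30·108201860974286449 + 3087106616922565 = 3249142935845516035 → 22879240701795965489/3249142935845516035
APPEND 4: p_16 = 4·22879240701795965489 + 761916748660597216 = 92278879555844459172, q_16 = 4·3249142935845516035 + 108201860974286449 = 13104773604356350589 → 92278879555844459172/13104773604356350589

7/1
169/24
6767/961
338519/48074
203531123/28904006
534194703394/75862436587
172653400410989/24518976989085
1078279428881901/153129381996674
761916748660597216/108201860974286449
22879240701795965489/3249142935845516035
92278879555844459172/13104773604356350589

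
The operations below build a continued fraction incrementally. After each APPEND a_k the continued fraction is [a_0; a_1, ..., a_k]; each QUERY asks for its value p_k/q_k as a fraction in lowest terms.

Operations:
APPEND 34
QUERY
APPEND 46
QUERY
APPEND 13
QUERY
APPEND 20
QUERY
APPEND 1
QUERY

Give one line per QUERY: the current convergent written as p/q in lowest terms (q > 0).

APPEND 34: p_0 = 34·1 + 0 = 34, q_0 = 34·0 + 1 = 1 → 34/1
APPEND 46: p_1 = 46·34 + 1 = 1565, q_1 = 46·1 + 0 = 46 → 1565/46
APPEND 13: p_2 = 13·1565 + 34 = 20379, q_2 = 13·46 + 1 = 599 → 20379/599
APPEND 20: p_3 = 20·20379 + 1565 = 409145, q_3 = 20·599 + 46 = 12026 → 409145/12026
APPEND 1: p_4 = 1·409145 + 20379 = 429524, q_4 = 1·12026 + 599 = 12625 → 429524/12625

34/1
1565/46
20379/599
409145/12026
429524/12625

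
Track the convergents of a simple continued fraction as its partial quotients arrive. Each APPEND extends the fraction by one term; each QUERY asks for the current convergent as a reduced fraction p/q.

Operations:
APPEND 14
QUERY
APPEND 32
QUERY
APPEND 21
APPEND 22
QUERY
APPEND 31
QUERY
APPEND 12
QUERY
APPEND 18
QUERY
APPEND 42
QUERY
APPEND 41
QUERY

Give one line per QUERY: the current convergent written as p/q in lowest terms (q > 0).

APPEND 14: p_0 = 14·1 + 0 = 14, q_0 = 14·0 + 1 = 1 → 14/1
APPEND 32: p_1 = 32·14 + 1 = 449, q_1 = 32·1 + 0 = 32 → 449/32
APPEND 21: p_2 = 21·449 + 14 = 9443, q_2 = 21·32 + 1 = 673 → 9443/673
APPEND 22: p_3 = 22·9443 + 449 = 208195, q_3 = 22·673 + 32 = 14838 → 208195/14838
APPEND 31: p_4 = 31·208195 + 9443 = 6463488, q_4 = 31·14838 + 673 = 460651 → 6463488/460651
APPEND 12: p_5 = 12·6463488 + 208195 = 77770051, q_5 = 12·460651 + 14838 = 5542650 → 77770051/5542650
APPEND 18: p_6 = 18·77770051 + 6463488 = 1406324406, q_6 = 18·5542650 + 460651 = 100228351 → 1406324406/100228351
APPEND 42: p_7 = 42·1406324406 + 77770051 = 59143395103, q_7 = 42·100228351 + 5542650 = 4215133392 → 59143395103/4215133392
APPEND 41: p_8 = 41·59143395103 + 1406324406 = 2426285523629, q_8 = 41·4215133392 + 100228351 = 172920697423 → 2426285523629/172920697423

14/1
449/32
208195/14838
6463488/460651
77770051/5542650
1406324406/100228351
59143395103/4215133392
2426285523629/172920697423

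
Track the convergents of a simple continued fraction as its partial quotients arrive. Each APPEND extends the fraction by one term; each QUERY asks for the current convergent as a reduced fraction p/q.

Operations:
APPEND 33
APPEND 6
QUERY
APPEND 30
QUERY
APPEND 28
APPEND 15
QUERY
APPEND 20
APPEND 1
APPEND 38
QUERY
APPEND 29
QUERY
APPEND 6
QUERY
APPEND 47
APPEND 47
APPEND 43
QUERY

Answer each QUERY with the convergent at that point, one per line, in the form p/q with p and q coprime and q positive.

199/6
6003/181
2530248/76291
2076305901/62603924
60266174620/1817120981
363673353621/10965329810
34698829647305457/1046224880968952

APPEND 33: p_0 = 33·1 + 0 = 33, q_0 = 33·0 + 1 = 1 → 33/1
APPEND 6: p_1 = 6·33 + 1 = 199, q_1 = 6·1 + 0 = 6 → 199/6
APPEND 30: p_2 = 30·199 + 33 = 6003, q_2 = 30·6 + 1 = 181 → 6003/181
APPEND 28: p_3 = 28·6003 + 199 = 168283, q_3 = 28·181 + 6 = 5074 → 168283/5074
APPEND 15: p_4 = 15·168283 + 6003 = 2530248, q_4 = 15·5074 + 181 = 76291 → 2530248/76291
APPEND 20: p_5 = 20·2530248 + 168283 = 50773243, q_5 = 20·76291 + 5074 = 1530894 → 50773243/1530894
APPEND 1: p_6 = 1·50773243 + 2530248 = 53303491, q_6 = 1·1530894 + 76291 = 1607185 → 53303491/1607185
APPEND 38: p_7 = 38·53303491 + 50773243 = 2076305901, q_7 = 38·1607185 + 1530894 = 62603924 → 2076305901/62603924
APPEND 29: p_8 = 29·2076305901 + 53303491 = 60266174620, q_8 = 29·62603924 + 1607185 = 1817120981 → 60266174620/1817120981
APPEND 6: p_9 = 6·60266174620 + 2076305901 = 363673353621, q_9 = 6·1817120981 + 62603924 = 10965329810 → 363673353621/10965329810
APPEND 47: p_10 = 47·363673353621 + 60266174620 = 17152913794807, q_10 = 47·10965329810 + 1817120981 = 517187622051 → 17152913794807/517187622051
APPEND 47: p_11 = 47·17152913794807 + 363673353621 = 806550621709550, q_11 = 47·517187622051 + 10965329810 = 24318783566207 → 806550621709550/24318783566207
APPEND 43: p_12 = 43·806550621709550 + 17152913794807 = 34698829647305457, q_12 = 43·24318783566207 + 517187622051 = 1046224880968952 → 34698829647305457/1046224880968952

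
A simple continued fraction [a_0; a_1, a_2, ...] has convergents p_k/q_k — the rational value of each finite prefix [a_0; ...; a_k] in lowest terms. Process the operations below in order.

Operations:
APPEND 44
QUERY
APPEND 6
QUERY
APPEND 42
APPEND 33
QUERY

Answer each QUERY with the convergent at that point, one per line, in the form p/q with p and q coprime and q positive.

APPEND 44: p_0 = 44·1 + 0 = 44, q_0 = 44·0 + 1 = 1 → 44/1
APPEND 6: p_1 = 6·44 + 1 = 265, q_1 = 6·1 + 0 = 6 → 265/6
APPEND 42: p_2 = 42·265 + 44 = 11174, q_2 = 42·6 + 1 = 253 → 11174/253
APPEND 33: p_3 = 33·11174 + 265 = 369007, q_3 = 33·253 + 6 = 8355 → 369007/8355

44/1
265/6
369007/8355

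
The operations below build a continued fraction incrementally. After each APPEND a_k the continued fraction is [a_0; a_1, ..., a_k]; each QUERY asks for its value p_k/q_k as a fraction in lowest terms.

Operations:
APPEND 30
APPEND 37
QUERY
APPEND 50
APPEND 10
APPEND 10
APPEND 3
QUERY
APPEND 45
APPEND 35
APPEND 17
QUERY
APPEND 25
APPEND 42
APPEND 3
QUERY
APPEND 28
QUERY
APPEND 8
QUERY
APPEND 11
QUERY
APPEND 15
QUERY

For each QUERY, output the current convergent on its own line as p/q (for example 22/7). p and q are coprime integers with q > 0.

APPEND 30: p_0 = 30·1 + 0 = 30, q_0 = 30·0 + 1 = 1 → 30/1
APPEND 37: p_1 = 37·30 + 1 = 1111, q_1 = 37·1 + 0 = 37 → 1111/37
APPEND 50: p_2 = 50·1111 + 30 = 55580, q_2 = 50·37 + 1 = 1851 → 55580/1851
APPEND 10: p_3 = 10·55580 + 1111 = 556911, q_3 = 10·1851 + 37 = 18547 → 556911/18547
APPEND 10: p_4 = 10·556911 + 55580 = 5624690, q_4 = 10·18547 + 1851 = 187321 → 5624690/187321
APPEND 3: p_5 = 3·5624690 + 556911 = 17430981, q_5 = 3·187321 + 18547 = 580510 → 17430981/580510
APPEND 45: p_6 = 45·17430981 + 5624690 = 790018835, q_6 = 45·580510 + 187321 = 26310271 → 790018835/26310271
APPEND 35: p_7 = 35·790018835 + 17430981 = 27668090206, q_7 = 35·26310271 + 580510 = 921439995 → 27668090206/921439995
APPEND 17: p_8 = 17·27668090206 + 790018835 = 471147552337, q_8 = 17·921439995 + 26310271 = 15690790186 → 471147552337/15690790186
APPEND 25: p_9 = 25·471147552337 + 27668090206 = 11806356898631, q_9 = 25·15690790186 + 921439995 = 393191194645 → 11806356898631/393191194645
APPEND 42: p_10 = 42·11806356898631 + 471147552337 = 496338137294839, q_10 = 42·393191194645 + 15690790186 = 16529720965276 → 496338137294839/16529720965276
APPEND 3: p_11 = 3·496338137294839 + 11806356898631 = 1500820768783148, q_11 = 3·16529720965276 + 393191194645 = 49982354090473 → 1500820768783148/49982354090473
APPEND 28: p_12 = 28·1500820768783148 + 496338137294839 = 42519319663222983, q_12 = 28·49982354090473 + 16529720965276 = 1416035635498520 → 42519319663222983/1416035635498520
APPEND 8: p_13 = 8·42519319663222983 + 1500820768783148 = 341655378074567012, q_13 = 8·1416035635498520 + 49982354090473 = 11378267438078633 → 341655378074567012/11378267438078633
APPEND 11: p_14 = 11·341655378074567012 + 42519319663222983 = 3800728478483460115, q_14 = 11·11378267438078633 + 1416035635498520 = 126576977454363483 → 3800728478483460115/126576977454363483
APPEND 15: p_15 = 15·3800728478483460115 + 341655378074567012 = 57352582555326468737, q_15 = 15·126576977454363483 + 11378267438078633 = 1910032929253530878 → 57352582555326468737/1910032929253530878

1111/37
17430981/580510
471147552337/15690790186
1500820768783148/49982354090473
42519319663222983/1416035635498520
341655378074567012/11378267438078633
3800728478483460115/126576977454363483
57352582555326468737/1910032929253530878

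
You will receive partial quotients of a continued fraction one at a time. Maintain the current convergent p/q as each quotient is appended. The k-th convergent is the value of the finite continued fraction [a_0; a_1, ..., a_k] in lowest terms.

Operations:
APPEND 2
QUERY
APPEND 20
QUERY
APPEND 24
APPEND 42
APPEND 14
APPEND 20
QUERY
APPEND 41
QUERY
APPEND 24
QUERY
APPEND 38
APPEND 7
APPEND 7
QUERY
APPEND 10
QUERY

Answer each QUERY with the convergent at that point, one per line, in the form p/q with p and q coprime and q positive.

APPEND 2: p_0 = 2·1 + 0 = 2, q_0 = 2·0 + 1 = 1 → 2/1
APPEND 20: p_1 = 20·2 + 1 = 41, q_1 = 20·1 + 0 = 20 → 41/20
APPEND 24: p_2 = 24·41 + 2 = 986, q_2 = 24·20 + 1 = 481 → 986/481
APPEND 42: p_3 = 42·986 + 41 = 41453, q_3 = 42·481 + 20 = 20222 → 41453/20222
APPEND 14: p_4 = 14·41453 + 986 = 581328, q_4 = 14·20222 + 481 = 283589 → 581328/283589
APPEND 20: p_5 = 20·581328 + 41453 = 11668013, q_5 = 20·283589 + 20222 = 5692002 → 11668013/5692002
APPEND 41: p_6 = 41·11668013 + 581328 = 478969861, q_6 = 41·5692002 + 283589 = 233655671 → 478969861/233655671
APPEND 24: p_7 = 24·478969861 + 11668013 = 11506944677, q_7 = 24·233655671 + 5692002 = 5613428106 → 11506944677/5613428106
APPEND 38: p_8 = 38·11506944677 + 478969861 = 437742867587, q_8 = 38·5613428106 + 233655671 = 213543923699 → 437742867587/213543923699
APPEND 7: p_9 = 7·437742867587 + 11506944677 = 3075707017786, q_9 = 7·213543923699 + 5613428106 = 1500420893999 → 3075707017786/1500420893999
APPEND 7: p_10 = 7·3075707017786 + 437742867587 = 21967691992089, q_10 = 7·1500420893999 + 213543923699 = 10716490181692 → 21967691992089/10716490181692
APPEND 10: p_11 = 10·21967691992089 + 3075707017786 = 222752626938676, q_11 = 10·10716490181692 + 1500420893999 = 108665322710919 → 222752626938676/108665322710919

2/1
41/20
11668013/5692002
478969861/233655671
11506944677/5613428106
21967691992089/10716490181692
222752626938676/108665322710919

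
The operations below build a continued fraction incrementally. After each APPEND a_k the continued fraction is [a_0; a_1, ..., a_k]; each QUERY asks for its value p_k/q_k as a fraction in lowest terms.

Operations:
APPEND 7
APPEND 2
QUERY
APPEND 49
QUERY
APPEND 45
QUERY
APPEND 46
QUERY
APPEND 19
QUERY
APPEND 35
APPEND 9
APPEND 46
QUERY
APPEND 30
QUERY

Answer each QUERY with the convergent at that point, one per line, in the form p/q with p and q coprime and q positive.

15/2
742/99
33405/4457
1537372/205121
29243473/3901756
426744654463/56937611891
12811594407706/1709363157715

APPEND 7: p_0 = 7·1 + 0 = 7, q_0 = 7·0 + 1 = 1 → 7/1
APPEND 2: p_1 = 2·7 + 1 = 15, q_1 = 2·1 + 0 = 2 → 15/2
APPEND 49: p_2 = 49·15 + 7 = 742, q_2 = 49·2 + 1 = 99 → 742/99
APPEND 45: p_3 = 45·742 + 15 = 33405, q_3 = 45·99 + 2 = 4457 → 33405/4457
APPEND 46: p_4 = 46·33405 + 742 = 1537372, q_4 = 46·4457 + 99 = 205121 → 1537372/205121
APPEND 19: p_5 = 19·1537372 + 33405 = 29243473, q_5 = 19·205121 + 4457 = 3901756 → 29243473/3901756
APPEND 35: p_6 = 35·29243473 + 1537372 = 1025058927, q_6 = 35·3901756 + 205121 = 136766581 → 1025058927/136766581
APPEND 9: p_7 = 9·1025058927 + 29243473 = 9254773816, q_7 = 9·136766581 + 3901756 = 1234800985 → 9254773816/1234800985
APPEND 46: p_8 = 46·9254773816 + 1025058927 = 426744654463, q_8 = 46·1234800985 + 136766581 = 56937611891 → 426744654463/56937611891
APPEND 30: p_9 = 30·426744654463 + 9254773816 = 12811594407706, q_9 = 30·56937611891 + 1234800985 = 1709363157715 → 12811594407706/1709363157715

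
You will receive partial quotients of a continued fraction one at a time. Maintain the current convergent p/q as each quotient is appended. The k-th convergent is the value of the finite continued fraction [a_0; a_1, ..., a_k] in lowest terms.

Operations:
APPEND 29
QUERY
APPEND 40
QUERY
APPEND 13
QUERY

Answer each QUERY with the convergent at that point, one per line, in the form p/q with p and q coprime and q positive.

29/1
1161/40
15122/521

APPEND 29: p_0 = 29·1 + 0 = 29, q_0 = 29·0 + 1 = 1 → 29/1
APPEND 40: p_1 = 40·29 + 1 = 1161, q_1 = 40·1 + 0 = 40 → 1161/40
APPEND 13: p_2 = 13·1161 + 29 = 15122, q_2 = 13·40 + 1 = 521 → 15122/521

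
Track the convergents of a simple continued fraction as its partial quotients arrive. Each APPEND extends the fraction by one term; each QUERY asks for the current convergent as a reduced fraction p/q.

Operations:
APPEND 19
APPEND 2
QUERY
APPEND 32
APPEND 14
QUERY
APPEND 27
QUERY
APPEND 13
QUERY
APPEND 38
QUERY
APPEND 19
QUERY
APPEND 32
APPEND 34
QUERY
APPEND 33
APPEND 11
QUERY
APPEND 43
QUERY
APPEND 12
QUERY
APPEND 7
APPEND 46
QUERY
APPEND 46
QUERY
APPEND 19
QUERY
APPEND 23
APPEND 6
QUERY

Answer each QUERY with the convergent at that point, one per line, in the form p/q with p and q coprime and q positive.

APPEND 19: p_0 = 19·1 + 0 = 19, q_0 = 19·0 + 1 = 1 → 19/1
APPEND 2: p_1 = 2·19 + 1 = 39, q_1 = 2·1 + 0 = 2 → 39/2
APPEND 32: p_2 = 32·39 + 19 = 1267, q_2 = 32·2 + 1 = 65 → 1267/65
APPEND 14: p_3 = 14·1267 + 39 = 17777, q_3 = 14·65 + 2 = 912 → 17777/912
APPEND 27: p_4 = 27·17777 + 1267 = 481246, q_4 = 27·912 + 65 = 24689 → 481246/24689
APPEND 13: p_5 = 13·481246 + 17777 = 6273975, q_5 = 13·24689 + 912 = 321869 → 6273975/321869
APPEND 38: p_6 = 38·6273975 + 481246 = 238892296, q_6 = 38·321869 + 24689 = 12255711 → 238892296/12255711
APPEND 19: p_7 = 19·238892296 + 6273975 = 4545227599, q_7 = 19·12255711 + 321869 = 233180378 → 4545227599/233180378
APPEND 32: p_8 = 32·4545227599 + 238892296 = 145686175464, q_8 = 32·233180378 + 12255711 = 7474027807 → 145686175464/7474027807
APPEND 34: p_9 = 34·145686175464 + 4545227599 = 4957875193375, q_9 = 34·7474027807 + 233180378 = 254350125816 → 4957875193375/254350125816
APPEND 33: p_10 = 33·4957875193375 + 145686175464 = 163755567556839, q_10 = 33·254350125816 + 7474027807 = 8401028179735 → 163755567556839/8401028179735
APPEND 11: p_11 = 11·163755567556839 + 4957875193375 = 1806269118318604, q_11 = 11·8401028179735 + 254350125816 = 92665660102901 → 1806269118318604/92665660102901
APPEND 43: p_12 = 43·1806269118318604 + 163755567556839 = 77833327655256811, q_12 = 43·92665660102901 + 8401028179735 = 3993024412604478 → 77833327655256811/3993024412604478
APPEND 12: p_13 = 12·77833327655256811 + 1806269118318604 = 935806200981400336, q_13 = 12·3993024412604478 + 92665660102901 = 48008958611356637 → 935806200981400336/48008958611356637
APPEND 7: p_14 = 7·935806200981400336 + 77833327655256811 = 6628476734525059163, q_14 = 7·48008958611356637 + 3993024412604478 = 340055734692100937 → 6628476734525059163/340055734692100937
APPEND 46: p_15 = 46·6628476734525059163 + 935806200981400336 = 305845735989134121834, q_15 = 46·340055734692100937 + 48008958611356637 = 15690572754447999739 → 305845735989134121834/15690572754447999739
APPEND 46: p_16 = 46·305845735989134121834 + 6628476734525059163 = 14075532332234694663527, q_16 = 46·15690572754447999739 + 340055734692100937 = 722106402439300088931 → 14075532332234694663527/722106402439300088931
APPEND 19: p_17 = 19·14075532332234694663527 + 305845735989134121834 = 267740960048448332728847, q_17 = 19·722106402439300088931 + 15690572754447999739 = 13735712219101149689428 → 267740960048448332728847/13735712219101149689428
APPEND 23: p_18 = 23·267740960048448332728847 + 14075532332234694663527 = 6172117613446546347427008, q_18 = 23·13735712219101149689428 + 722106402439300088931 = 316643487441765742945775 → 6172117613446546347427008/316643487441765742945775
APPEND 6: p_19 = 6·6172117613446546347427008 + 267740960048448332728847 = 37300446640727726417290895, q_19 = 6·316643487441765742945775 + 13735712219101149689428 = 1913596636869695607364078 → 37300446640727726417290895/1913596636869695607364078

39/2
17777/912
481246/24689
6273975/321869
238892296/12255711
4545227599/233180378
4957875193375/254350125816
1806269118318604/92665660102901
77833327655256811/3993024412604478
935806200981400336/48008958611356637
305845735989134121834/15690572754447999739
14075532332234694663527/722106402439300088931
267740960048448332728847/13735712219101149689428
37300446640727726417290895/1913596636869695607364078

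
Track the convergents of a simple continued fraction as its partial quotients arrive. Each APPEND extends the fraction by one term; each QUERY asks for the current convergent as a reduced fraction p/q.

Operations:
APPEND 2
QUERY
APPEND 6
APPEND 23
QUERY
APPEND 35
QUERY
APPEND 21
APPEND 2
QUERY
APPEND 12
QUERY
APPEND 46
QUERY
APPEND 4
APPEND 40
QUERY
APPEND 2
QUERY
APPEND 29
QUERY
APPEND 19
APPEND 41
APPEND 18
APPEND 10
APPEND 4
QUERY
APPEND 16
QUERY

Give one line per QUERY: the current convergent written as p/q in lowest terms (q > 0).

2/1
301/139
10548/4871
454166/209731
5671801/2619202
261357012/120693023
42305350972/19536344783
85661801793/39558080860
2526497602969/1166720689723
1466813409795071450/677365199618615877
23826822075701994513/11003076453902865202

APPEND 2: p_0 = 2·1 + 0 = 2, q_0 = 2·0 + 1 = 1 → 2/1
APPEND 6: p_1 = 6·2 + 1 = 13, q_1 = 6·1 + 0 = 6 → 13/6
APPEND 23: p_2 = 23·13 + 2 = 301, q_2 = 23·6 + 1 = 139 → 301/139
APPEND 35: p_3 = 35·301 + 13 = 10548, q_3 = 35·139 + 6 = 4871 → 10548/4871
APPEND 21: p_4 = 21·10548 + 301 = 221809, q_4 = 21·4871 + 139 = 102430 → 221809/102430
APPEND 2: p_5 = 2·221809 + 10548 = 454166, q_5 = 2·102430 + 4871 = 209731 → 454166/209731
APPEND 12: p_6 = 12·454166 + 221809 = 5671801, q_6 = 12·209731 + 102430 = 2619202 → 5671801/2619202
APPEND 46: p_7 = 46·5671801 + 454166 = 261357012, q_7 = 46·2619202 + 209731 = 120693023 → 261357012/120693023
APPEND 4: p_8 = 4·261357012 + 5671801 = 1051099849, q_8 = 4·120693023 + 2619202 = 485391294 → 1051099849/485391294
APPEND 40: p_9 = 40·1051099849 + 261357012 = 42305350972, q_9 = 40·485391294 + 120693023 = 19536344783 → 42305350972/19536344783
APPEND 2: p_10 = 2·42305350972 + 1051099849 = 85661801793, q_10 = 2·19536344783 + 485391294 = 39558080860 → 85661801793/39558080860
APPEND 29: p_11 = 29·85661801793 + 42305350972 = 2526497602969, q_11 = 29·39558080860 + 19536344783 = 1166720689723 → 2526497602969/1166720689723
APPEND 19: p_12 = 19·2526497602969 + 85661801793 = 48089116258204, q_12 = 19·1166720689723 + 39558080860 = 22207251185597 → 48089116258204/22207251185597
APPEND 41: p_13 = 41·48089116258204 + 2526497602969 = 1974180264189333, q_13 = 41·22207251185597 + 1166720689723 = 911664019299200 → 1974180264189333/911664019299200
APPEND 18: p_14 = 18·1974180264189333 + 48089116258204 = 35583333871666198, q_14 = 18·911664019299200 + 22207251185597 = 16432159598571197 → 35583333871666198/16432159598571197
APPEND 10: p_15 = 10·35583333871666198 + 1974180264189333 = 357807518980851313, q_15 = 10·16432159598571197 + 911664019299200 = 165233260005011170 → 357807518980851313/165233260005011170
APPEND 4: p_16 = 4·357807518980851313 + 35583333871666198 = 1466813409795071450, q_16 = 4·165233260005011170 + 16432159598571197 = 677365199618615877 → 1466813409795071450/677365199618615877
APPEND 16: p_17 = 16·1466813409795071450 + 357807518980851313 = 23826822075701994513, q_17 = 16·677365199618615877 + 165233260005011170 = 11003076453902865202 → 23826822075701994513/11003076453902865202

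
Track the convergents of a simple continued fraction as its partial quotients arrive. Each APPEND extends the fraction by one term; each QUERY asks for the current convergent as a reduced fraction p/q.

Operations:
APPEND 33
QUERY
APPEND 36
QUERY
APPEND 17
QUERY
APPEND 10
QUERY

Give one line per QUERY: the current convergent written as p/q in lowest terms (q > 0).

33/1
1189/36
20246/613
203649/6166

APPEND 33: p_0 = 33·1 + 0 = 33, q_0 = 33·0 + 1 = 1 → 33/1
APPEND 36: p_1 = 36·33 + 1 = 1189, q_1 = 36·1 + 0 = 36 → 1189/36
APPEND 17: p_2 = 17·1189 + 33 = 20246, q_2 = 17·36 + 1 = 613 → 20246/613
APPEND 10: p_3 = 10·20246 + 1189 = 203649, q_3 = 10·613 + 36 = 6166 → 203649/6166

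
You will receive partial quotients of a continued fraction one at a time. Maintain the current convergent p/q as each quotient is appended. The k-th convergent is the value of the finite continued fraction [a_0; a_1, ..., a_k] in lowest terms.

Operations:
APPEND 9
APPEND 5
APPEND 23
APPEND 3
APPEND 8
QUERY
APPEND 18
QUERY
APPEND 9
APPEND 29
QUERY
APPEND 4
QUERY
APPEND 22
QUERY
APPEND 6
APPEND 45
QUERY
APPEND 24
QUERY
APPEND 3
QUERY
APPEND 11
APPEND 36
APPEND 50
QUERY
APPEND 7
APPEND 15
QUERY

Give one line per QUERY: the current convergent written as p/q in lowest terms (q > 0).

APPEND 9: p_0 = 9·1 + 0 = 9, q_0 = 9·0 + 1 = 1 → 9/1
APPEND 5: p_1 = 5·9 + 1 = 46, q_1 = 5·1 + 0 = 5 → 46/5
APPEND 23: p_2 = 23·46 + 9 = 1067, q_2 = 23·5 + 1 = 116 → 1067/116
APPEND 3: p_3 = 3·1067 + 46 = 3247, q_3 = 3·116 + 5 = 353 → 3247/353
APPEND 8: p_4 = 8·3247 + 1067 = 27043, q_4 = 8·353 + 116 = 2940 → 27043/2940
APPEND 18: p_5 = 18·27043 + 3247 = 490021, q_5 = 18·2940 + 353 = 53273 → 490021/53273
APPEND 9: p_6 = 9·490021 + 27043 = 4437232, q_6 = 9·53273 + 2940 = 482397 → 4437232/482397
APPEND 29: p_7 = 29·4437232 + 490021 = 129169749, q_7 = 29·482397 + 53273 = 14042786 → 129169749/14042786
APPEND 4: p_8 = 4·129169749 + 4437232 = 521116228, q_8 = 4·14042786 + 482397 = 56653541 → 521116228/56653541
APPEND 22: p_9 = 22·521116228 + 129169749 = 11593726765, q_9 = 22·56653541 + 14042786 = 1260420688 → 11593726765/1260420688
APPEND 6: p_10 = 6·11593726765 + 521116228 = 70083476818, q_10 = 6·1260420688 + 56653541 = 7619177669 → 70083476818/7619177669
APPEND 45: p_11 = 45·70083476818 + 11593726765 = 3165350183575, q_11 = 45·7619177669 + 1260420688 = 344123415793 → 3165350183575/344123415793
APPEND 24: p_12 = 24·3165350183575 + 70083476818 = 76038487882618, q_12 = 24·344123415793 + 7619177669 = 8266581156701 → 76038487882618/8266581156701
APPEND 3: p_13 = 3·76038487882618 + 3165350183575 = 231280813831429, q_13 = 3·8266581156701 + 344123415793 = 25143866885896 → 231280813831429/25143866885896
APPEND 11: p_14 = 11·231280813831429 + 76038487882618 = 2620127440028337, q_14 = 11·25143866885896 + 8266581156701 = 284849116901557 → 2620127440028337/284849116901557
APPEND 36: p_15 = 36·2620127440028337 + 231280813831429 = 94555868654851561, q_15 = 36·284849116901557 + 25143866885896 = 10279712075341948 → 94555868654851561/10279712075341948
APPEND 50: p_16 = 50·94555868654851561 + 2620127440028337 = 4730413560182606387, q_16 = 50·10279712075341948 + 284849116901557 = 514270452883998957 → 4730413560182606387/514270452883998957
APPEND 7: p_17 = 7·4730413560182606387 + 94555868654851561 = 33207450789933096270, q_17 = 7·514270452883998957 + 10279712075341948 = 3610172882263334647 → 33207450789933096270/3610172882263334647
APPEND 15: p_18 = 15·33207450789933096270 + 4730413560182606387 = 502842175409179050437, q_18 = 15·3610172882263334647 + 514270452883998957 = 54666863686834018662 → 502842175409179050437/54666863686834018662

27043/2940
490021/53273
129169749/14042786
521116228/56653541
11593726765/1260420688
3165350183575/344123415793
76038487882618/8266581156701
231280813831429/25143866885896
4730413560182606387/514270452883998957
502842175409179050437/54666863686834018662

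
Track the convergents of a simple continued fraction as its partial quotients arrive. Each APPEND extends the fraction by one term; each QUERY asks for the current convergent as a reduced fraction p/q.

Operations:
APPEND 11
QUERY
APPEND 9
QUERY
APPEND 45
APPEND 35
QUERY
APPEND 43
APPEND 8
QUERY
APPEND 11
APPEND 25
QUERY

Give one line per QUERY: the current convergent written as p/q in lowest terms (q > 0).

APPEND 11: p_0 = 11·1 + 0 = 11, q_0 = 11·0 + 1 = 1 → 11/1
APPEND 9: p_1 = 9·11 + 1 = 100, q_1 = 9·1 + 0 = 9 → 100/9
APPEND 45: p_2 = 45·100 + 11 = 4511, q_2 = 45·9 + 1 = 406 → 4511/406
APPEND 35: p_3 = 35·4511 + 100 = 157985, q_3 = 35·406 + 9 = 14219 → 157985/14219
APPEND 43: p_4 = 43·157985 + 4511 = 6797866, q_4 = 43·14219 + 406 = 611823 → 6797866/611823
APPEND 8: p_5 = 8·6797866 + 157985 = 54540913, q_5 = 8·611823 + 14219 = 4908803 → 54540913/4908803
APPEND 11: p_6 = 11·54540913 + 6797866 = 606747909, q_6 = 11·4908803 + 611823 = 54608656 → 606747909/54608656
APPEND 25: p_7 = 25·606747909 + 54540913 = 15223238638, q_7 = 25·54608656 + 4908803 = 1370125203 → 15223238638/1370125203

11/1
100/9
157985/14219
54540913/4908803
15223238638/1370125203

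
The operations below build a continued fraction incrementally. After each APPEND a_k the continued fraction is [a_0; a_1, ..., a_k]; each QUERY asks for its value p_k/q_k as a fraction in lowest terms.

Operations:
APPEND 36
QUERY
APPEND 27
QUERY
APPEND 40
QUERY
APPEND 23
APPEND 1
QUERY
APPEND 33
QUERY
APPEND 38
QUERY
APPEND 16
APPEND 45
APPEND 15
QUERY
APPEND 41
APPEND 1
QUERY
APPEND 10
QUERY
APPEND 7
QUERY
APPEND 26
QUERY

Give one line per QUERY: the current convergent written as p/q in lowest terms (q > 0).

36/1
973/27
38956/1081
935917/25971
31782222/881933
1208660353/33539425
13112485065415/363861698883
551597247061933/15306412965496
6054457232615848/168006680921573
42932797875372869/1191353179416507
1122307201992310442/31143189345750755

APPEND 36: p_0 = 36·1 + 0 = 36, q_0 = 36·0 + 1 = 1 → 36/1
APPEND 27: p_1 = 27·36 + 1 = 973, q_1 = 27·1 + 0 = 27 → 973/27
APPEND 40: p_2 = 40·973 + 36 = 38956, q_2 = 40·27 + 1 = 1081 → 38956/1081
APPEND 23: p_3 = 23·38956 + 973 = 896961, q_3 = 23·1081 + 27 = 24890 → 896961/24890
APPEND 1: p_4 = 1·896961 + 38956 = 935917, q_4 = 1·24890 + 1081 = 25971 → 935917/25971
APPEND 33: p_5 = 33·935917 + 896961 = 31782222, q_5 = 33·25971 + 24890 = 881933 → 31782222/881933
APPEND 38: p_6 = 38·31782222 + 935917 = 1208660353, q_6 = 38·881933 + 25971 = 33539425 → 1208660353/33539425
APPEND 16: p_7 = 16·1208660353 + 31782222 = 19370347870, q_7 = 16·33539425 + 881933 = 537512733 → 19370347870/537512733
APPEND 45: p_8 = 45·19370347870 + 1208660353 = 872874314503, q_8 = 45·537512733 + 33539425 = 24221612410 → 872874314503/24221612410
APPEND 15: p_9 = 15·872874314503 + 19370347870 = 13112485065415, q_9 = 15·24221612410 + 537512733 = 363861698883 → 13112485065415/363861698883
APPEND 41: p_10 = 41·13112485065415 + 872874314503 = 538484761996518, q_10 = 41·363861698883 + 24221612410 = 14942551266613 → 538484761996518/14942551266613
APPEND 1: p_11 = 1·538484761996518 + 13112485065415 = 551597247061933, q_11 = 1·14942551266613 + 363861698883 = 15306412965496 → 551597247061933/15306412965496
APPEND 10: p_12 = 10·551597247061933 + 538484761996518 = 6054457232615848, q_12 = 10·15306412965496 + 14942551266613 = 168006680921573 → 6054457232615848/168006680921573
APPEND 7: p_13 = 7·6054457232615848 + 551597247061933 = 42932797875372869, q_13 = 7·168006680921573 + 15306412965496 = 1191353179416507 → 42932797875372869/1191353179416507
APPEND 26: p_14 = 26·42932797875372869 + 6054457232615848 = 1122307201992310442, q_14 = 26·1191353179416507 + 168006680921573 = 31143189345750755 → 1122307201992310442/31143189345750755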